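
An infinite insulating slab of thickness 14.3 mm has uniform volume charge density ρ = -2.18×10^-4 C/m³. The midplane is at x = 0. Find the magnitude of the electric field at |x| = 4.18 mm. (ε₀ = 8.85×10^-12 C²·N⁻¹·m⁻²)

By symmetry E is perpendicular to the slab. A Gaussian pillbox from −4.18 mm to +4.18 mm (face area A) lies entirely within the slab.
Q_enc = ρ·(2x)·A and flux = 2EA, so 2EA = 2ρxA/ε₀ ⇒ E = |ρ|x/ε₀.
E = (2.18×10^-4)(0.00418)/(8.85×10^-12) = 1.03×10^5 N/C.

|E| ≈ 1.03×10^5 V/m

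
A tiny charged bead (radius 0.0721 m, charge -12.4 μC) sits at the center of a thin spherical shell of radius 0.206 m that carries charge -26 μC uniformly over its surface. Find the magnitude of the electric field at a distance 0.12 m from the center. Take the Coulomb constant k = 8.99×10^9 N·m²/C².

Symmetry ⇒ E = E(r) r̂. Gaussian sphere of radius r = 0.12 m (between the bodies, 0.0721 m < r < 0.206 m).
The shell at 0.206 m lies outside the Gaussian surface, so Q_enc = -12.4 μC = -1.24×10^-5 C.
Gauss's law: E·4πr² = Q_enc/ε₀.
E = k|Q_enc|/r² = (8.99×10^9)(1.24×10^-5)/(0.12)² = 7.74×10^6 N/C.

|E| ≈ 7.74×10^6 V/m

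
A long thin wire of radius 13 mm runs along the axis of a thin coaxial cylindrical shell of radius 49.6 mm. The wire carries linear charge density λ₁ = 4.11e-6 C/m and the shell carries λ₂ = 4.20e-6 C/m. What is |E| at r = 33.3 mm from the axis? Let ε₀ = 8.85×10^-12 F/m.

By cylindrical symmetry E is radial; use a coaxial Gaussian cylinder of radius 33.3 mm and length L (between the conductors, 13 mm < r < 49.6 mm).
The shell at 49.6 mm lies outside the Gaussian surface, so λ_enc = λ₁ = 4.11×10^-6 C/m.
Applying ∮E·dA = Q_enc/ε₀ with the end caps contributing no flux:
E = |λ_enc|/(2πε₀r) = (4.11×10^-6)/(2π·8.85×10^-12·0.0333) = 2.22×10^6 N/C.

E ≈ 2.22e6 V/m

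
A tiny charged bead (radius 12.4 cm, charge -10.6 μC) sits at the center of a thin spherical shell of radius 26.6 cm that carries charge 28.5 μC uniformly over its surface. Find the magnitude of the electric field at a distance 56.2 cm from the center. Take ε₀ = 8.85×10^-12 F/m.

E = 5.10e5 N/C

Symmetry ⇒ E = E(r) r̂. Gaussian sphere of radius r = 56.2 cm (r > 26.6 cm, enclosing both).
Q_enc = (-10.6 μC) + (28.5 μC) = 1.79×10^-5 C.
By Gauss's law, ∮E·dA = E·4πr² = Q_enc/ε₀.
E = |Q_enc|/(4πε₀r²) = (1.79e-5)/(4π·8.85×10^-12·(0.562)²) = 5.10×10^5 N/C.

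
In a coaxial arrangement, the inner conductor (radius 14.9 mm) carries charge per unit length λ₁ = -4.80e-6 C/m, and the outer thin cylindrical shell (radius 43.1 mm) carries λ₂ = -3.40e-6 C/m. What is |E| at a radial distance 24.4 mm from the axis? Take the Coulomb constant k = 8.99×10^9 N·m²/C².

Take a coaxial cylindrical Gaussian surface of radius r = 24.4 mm and length L (between the conductors, 14.9 mm < r < 43.1 mm).
The shell at 43.1 mm lies outside the Gaussian surface, so λ_enc = λ₁ = -4.80×10^-6 C/m.
Applying ∮E·dA = Q_enc/ε₀ with the end caps contributing no flux:
E = 2k|λ_enc|/r = 2(8.99×10^9)(4.80e-6)/(0.0244) = 3.54e6 N/C.

E ≈ 3.54e6 N/C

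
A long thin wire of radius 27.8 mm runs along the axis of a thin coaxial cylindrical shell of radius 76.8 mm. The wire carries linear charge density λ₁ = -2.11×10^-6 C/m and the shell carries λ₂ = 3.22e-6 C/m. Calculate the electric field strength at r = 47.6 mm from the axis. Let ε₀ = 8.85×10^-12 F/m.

E ≈ 7.97×10^5 N/C

Choose a coaxial cylinder of radius r = 47.6 mm (arbitrary length L) as the Gaussian surface (between the conductors, 27.8 mm < r < 76.8 mm).
The shell at 76.8 mm lies outside the Gaussian surface, so λ_enc = λ₁ = -2.11e-6 C/m.
By Gauss's law (flux through the curved wall only), E·2πrL = λ_enc L/ε₀.
E = |λ_enc|/(2πε₀r) = (2.11e-6)/(2π·8.85×10^-12·0.0476) = 7.97×10^5 N/C.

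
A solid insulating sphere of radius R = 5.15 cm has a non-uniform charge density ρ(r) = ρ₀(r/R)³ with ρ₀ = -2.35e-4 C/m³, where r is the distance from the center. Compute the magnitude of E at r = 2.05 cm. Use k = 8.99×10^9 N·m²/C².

E = 5.72×10^3 N/C

Symmetry ⇒ E = E(r) r̂. Gaussian sphere of radius r = 2.05 cm (r < R).
Q_enc = ∫₀^r ρ(r')·4πr'² dr' = (4πρ₀/R³) ∫₀^r r'^5 dr' = 4πρ₀ r^6/(6·R³) = -2.674e-10 C.
Applying ∮E·dA = Q_enc/ε₀ with Φ = E(4πr²):
E = k|Q_enc|/r² = (8.99×10^9)(2.674e-10)/(0.0205)² = 5.72×10^3 N/C.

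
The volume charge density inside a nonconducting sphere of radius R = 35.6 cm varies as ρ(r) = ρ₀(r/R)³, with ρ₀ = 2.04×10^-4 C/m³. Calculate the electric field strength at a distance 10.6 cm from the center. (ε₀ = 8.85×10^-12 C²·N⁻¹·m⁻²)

Take a concentric spherical Gaussian surface of radius r = 10.6 cm (r < R).
Q_enc = ∫₀^r ρ(r')·4πr'² dr' = (4πρ₀/R³) ∫₀^r r'^5 dr' = 4πρ₀ r^6/(6·R³) = 1.343e-8 C.
Gauss's law: E·4πr² = Q_enc/ε₀.
E = |Q_enc|/(4πε₀r²) = (1.343×10^-8)/(4π·8.85×10^-12·(0.106)²) = 1.08×10^4 N/C.

|E| ≈ 1.08e4 V/m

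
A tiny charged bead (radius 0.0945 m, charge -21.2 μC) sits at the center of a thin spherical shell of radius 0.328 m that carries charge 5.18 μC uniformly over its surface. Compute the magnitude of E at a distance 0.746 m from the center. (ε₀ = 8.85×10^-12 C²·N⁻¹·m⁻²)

|E| ≈ 2.59e5 N/C

By spherical symmetry E is radial; choose a Gaussian sphere of radius r = 0.746 m (r > 0.328 m, enclosing both).
Q_enc = (-21.2 μC) + (5.18 μC) = -1.602×10^-5 C.
Gauss's law: E·4πr² = Q_enc/ε₀.
E = |Q_enc|/(4πε₀r²) = (1.602e-5)/(4π·8.85×10^-12·(0.746)²) = 2.59×10^5 N/C.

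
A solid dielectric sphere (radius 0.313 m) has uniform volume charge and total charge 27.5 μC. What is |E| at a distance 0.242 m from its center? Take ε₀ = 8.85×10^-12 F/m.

E = 1.95×10^6 V/m

Symmetry ⇒ E = E(r) r̂. Gaussian sphere of radius r = 0.242 m (r < R).
For a uniform sphere the enclosed fraction is (r/R)³, so Q_enc = (27.5 μC)(0.242/0.313)³ = 1.271×10^-5 C.
Gauss's law: E·4πr² = Q_enc/ε₀.
E = |Q_enc|/(4πε₀r²) = (1.271×10^-5)/(4π·8.85×10^-12·(0.242)²) = 1.95×10^6 N/C.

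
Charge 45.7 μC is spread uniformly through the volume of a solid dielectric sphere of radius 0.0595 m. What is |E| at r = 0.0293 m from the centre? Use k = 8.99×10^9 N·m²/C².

|E| ≈ 5.71×10^7 N/C

Use a concentric Gaussian sphere at r = 0.0293 m (r < R).
Only the charge within r is enclosed: Q_enc = Q·(r/R)³ = (45.7 μC)·(0.0293 m/0.0595 m)³ = 5.457×10^-6 C.
Applying ∮E·dA = Q_enc/ε₀ with Φ = E(4πr²):
E = k|Q_enc|/r² = (8.99×10^9)(5.457×10^-6)/(0.0293)² = 5.71e7 N/C.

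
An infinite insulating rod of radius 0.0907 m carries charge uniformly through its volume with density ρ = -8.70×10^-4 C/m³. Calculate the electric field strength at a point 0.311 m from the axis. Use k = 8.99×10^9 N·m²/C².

E = 1.30×10^6 N/C

Choose a coaxial cylinder of radius r = 0.311 m (arbitrary length L) as the Gaussian surface (r > 0.0907 m, full cross-section enclosed).
λ_enc = ρ·πR² = (-8.70×10^-4)π(0.0907)² = -2.248e-5 C/m.
By Gauss's law (flux through the curved wall only), E·2πrL = λ_enc L/ε₀.
E = 2k|λ_enc|/r = 2(8.99×10^9)(2.248e-5)/(0.311) = 1.30e6 N/C.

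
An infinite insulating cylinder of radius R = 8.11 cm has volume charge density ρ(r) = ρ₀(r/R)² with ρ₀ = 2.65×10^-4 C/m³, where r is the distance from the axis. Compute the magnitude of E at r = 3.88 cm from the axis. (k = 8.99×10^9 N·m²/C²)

By cylindrical symmetry E is radial; use a coaxial Gaussian cylinder of radius 3.88 cm and length L (r < R).
Integrating ρ over the cross-section to radius r: λ_enc = (2πρ₀/R²) ∫₀^r r'^3 dr' = 2πρ₀ r^4/(4·R²) = 1.434×10^-7 C/m.
By Gauss's law (flux through the curved wall only), E·2πrL = λ_enc L/ε₀.
E = 2k|λ_enc|/r = 2(8.99×10^9)(1.434×10^-7)/(0.0388) = 6.65e4 N/C.

E = 6.65×10^4 N/C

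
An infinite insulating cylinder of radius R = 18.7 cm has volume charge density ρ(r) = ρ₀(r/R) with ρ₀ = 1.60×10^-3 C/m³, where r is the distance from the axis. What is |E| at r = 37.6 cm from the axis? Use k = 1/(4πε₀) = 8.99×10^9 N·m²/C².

Coaxial Gaussian cylinder, radius r = 37.6 cm, length L (r > R, full charge per length enclosed).
λ_enc = 2π ∫₀^R ρ₀(r'/R)^1 r' dr' = 2πρ₀R²/3 = 1.172e-4 C/m.
Since E is radial and uniform over the curved surface, Φ = E·2πrL = Q_enc/ε₀ = λ_enc L/ε₀.
E = 2k|λ_enc|/r = 2(8.99×10^9)(1.172×10^-4)/(0.376) = 5.60e6 N/C.

|E| = 5.60×10^6 V/m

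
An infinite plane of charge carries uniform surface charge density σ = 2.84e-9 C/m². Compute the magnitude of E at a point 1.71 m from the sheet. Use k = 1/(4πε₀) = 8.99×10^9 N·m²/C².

E ≈ 160 N/C

By planar symmetry E is perpendicular to the sheet and uniform; use a Gaussian pillbox with flat faces of area A on each side of the sheet.
Only the two end caps contribute flux: Φ = 2EA. With Q_enc = σA, Gauss's law gives E = |σ|/(2ε₀).
E = 2πk|σ| = 2π(8.99×10^9)(2.84×10^-9) = 160 N/C.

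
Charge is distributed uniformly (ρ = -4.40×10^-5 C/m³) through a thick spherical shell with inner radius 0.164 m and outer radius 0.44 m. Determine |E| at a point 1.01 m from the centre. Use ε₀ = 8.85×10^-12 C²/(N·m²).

Symmetry ⇒ E = E(r) r̂. Gaussian sphere of radius r = 1.01 m (r > 0.44 m, enclosing the whole shell).
Q_enc = ρ·(4π/3)(b³ − a³) = (-4.40×10^-5)·(4π/3)·((0.44)³ − (0.164)³) = -1.489e-5 C.
Applying ∮E·dA = Q_enc/ε₀ with Φ = E(4πr²):
E = |Q_enc|/(4πε₀r²) = (1.489e-5)/(4π·8.85×10^-12·(1.01)²) = 1.31×10^5 N/C.

|E| = 1.31×10^5 V/m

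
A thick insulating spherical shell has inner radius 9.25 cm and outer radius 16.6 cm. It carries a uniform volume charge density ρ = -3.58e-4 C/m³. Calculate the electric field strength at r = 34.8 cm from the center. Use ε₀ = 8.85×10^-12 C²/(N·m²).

E ≈ 4.21×10^5 N/C

Symmetry ⇒ E = E(r) r̂. Gaussian sphere of radius r = 34.8 cm (r > 16.6 cm, enclosing the whole shell).
Q_enc = ρ·(4π/3)(b³ − a³) = (-3.58×10^-4)·(4π/3)·((0.166)³ − (0.0925)³) = -5.673e-6 C.
Gauss's law: E·4πr² = Q_enc/ε₀.
E = |Q_enc|/(4πε₀r²) = (5.673×10^-6)/(4π·8.85×10^-12·(0.348)²) = 4.21e5 N/C.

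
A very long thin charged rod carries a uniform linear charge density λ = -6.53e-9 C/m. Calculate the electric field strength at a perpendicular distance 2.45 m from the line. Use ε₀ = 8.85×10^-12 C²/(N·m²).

Coaxial Gaussian cylinder, radius r = 2.45 m, length L.
Q_enc = λL, so λ_enc = -6.53×10^-9 C/m.
Applying ∮E·dA = Q_enc/ε₀ with the end caps contributing no flux:
E = |λ_enc|/(2πε₀r) = (6.53e-9)/(2π·8.85×10^-12·2.45) = 47.9 N/C.

E = 47.9 V/m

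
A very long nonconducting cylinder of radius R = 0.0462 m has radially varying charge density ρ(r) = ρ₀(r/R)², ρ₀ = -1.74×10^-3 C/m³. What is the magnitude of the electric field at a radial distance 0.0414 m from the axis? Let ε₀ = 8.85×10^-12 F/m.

Choose a coaxial cylinder of radius r = 0.0414 m (arbitrary length L) as the Gaussian surface (r < R).
λ_enc = ∫₀^r ρ(r')·2πr' dr' = (2πρ₀/R²)·r^4/4 = -3.762×10^-6 C/m.
By Gauss's law (flux through the curved wall only), E·2πrL = λ_enc L/ε₀.
E = |λ_enc|/(2πε₀r) = (3.762×10^-6)/(2π·8.85×10^-12·0.0414) = 1.63×10^6 N/C.

E ≈ 1.63×10^6 N/C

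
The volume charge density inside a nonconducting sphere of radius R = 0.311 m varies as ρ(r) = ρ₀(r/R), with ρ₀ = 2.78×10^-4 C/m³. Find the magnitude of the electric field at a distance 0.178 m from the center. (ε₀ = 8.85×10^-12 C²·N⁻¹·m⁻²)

|E| ≈ 8.00×10^5 N/C

Symmetry ⇒ E = E(r) r̂. Gaussian sphere of radius r = 0.178 m (r < R).
Integrate the density: Q_enc = 4π ∫₀^r ρ₀(r'/R)^1 r'² dr' = 4πρ₀ r^4/(4·R) = 2.819×10^-6 C.
Gauss's law: E·4πr² = Q_enc/ε₀.
E = |Q_enc|/(4πε₀r²) = (2.819e-6)/(4π·8.85×10^-12·(0.178)²) = 8.00×10^5 N/C.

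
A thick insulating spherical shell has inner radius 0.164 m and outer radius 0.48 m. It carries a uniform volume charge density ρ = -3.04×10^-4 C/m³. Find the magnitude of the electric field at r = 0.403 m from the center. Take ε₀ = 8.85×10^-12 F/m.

|E| ≈ 4.30×10^6 N/C

Take a concentric spherical Gaussian surface of radius r = 0.403 m (within the shell material, 0.164 m < r < 0.48 m).
Enclosed charge is the volume from a to r: Q_enc = (4π/3)ρ(r³ − a³) = -7.773e-5 C.
Applying ∮E·dA = Q_enc/ε₀ with Φ = E(4πr²):
E = |Q_enc|/(4πε₀r²) = (7.773×10^-5)/(4π·8.85×10^-12·(0.403)²) = 4.30×10^6 N/C.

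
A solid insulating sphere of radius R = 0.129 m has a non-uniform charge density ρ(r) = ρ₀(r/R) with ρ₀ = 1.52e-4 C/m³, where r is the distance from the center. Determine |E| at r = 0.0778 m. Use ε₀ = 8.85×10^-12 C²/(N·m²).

E ≈ 2.01×10^5 N/C

Symmetry ⇒ E = E(r) r̂. Gaussian sphere of radius r = 0.0778 m (r < R).
Q_enc = ∫₀^r ρ(r')·4πr'² dr' = (4πρ₀/R) ∫₀^r r'^3 dr' = 4πρ₀ r^4/(4·R) = 1.356×10^-7 C.
Since E is radial and uniform over the Gaussian sphere, Φ = E·4πr² = Q_enc/ε₀.
E = |Q_enc|/(4πε₀r²) = (1.356e-7)/(4π·8.85×10^-12·(0.0778)²) = 2.01×10^5 N/C.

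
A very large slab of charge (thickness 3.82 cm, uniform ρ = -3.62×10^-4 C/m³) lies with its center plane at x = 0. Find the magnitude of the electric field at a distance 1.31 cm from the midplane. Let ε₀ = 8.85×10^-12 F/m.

|E| ≈ 5.36×10^5 N/C

By symmetry E is perpendicular to the slab. A Gaussian pillbox from −1.31 cm to +1.31 cm (face area A) lies entirely within the slab.
Q_enc = ρ·(2x)·A and flux = 2EA, so 2EA = 2ρxA/ε₀ ⇒ E = |ρ|x/ε₀.
E = (3.62e-4)(0.0131)/(8.85×10^-12) = 5.36e5 N/C.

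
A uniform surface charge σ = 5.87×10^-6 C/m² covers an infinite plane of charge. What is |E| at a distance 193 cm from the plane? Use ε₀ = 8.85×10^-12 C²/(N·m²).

The symmetry is planar: E is normal to the sheet and the same magnitude on both sides. Take a pillbox straddling the sheet with end-cap area A.
Flux Φ = 2EA and Q_enc = σA, so 2EA = σA/ε₀ ⇒ E = |σ|/(2ε₀), independent of distance.
E = |σ|/(2ε₀) = (5.87e-6)/(2·8.85×10^-12) = 3.32e5 N/C.

E = 3.32e5 V/m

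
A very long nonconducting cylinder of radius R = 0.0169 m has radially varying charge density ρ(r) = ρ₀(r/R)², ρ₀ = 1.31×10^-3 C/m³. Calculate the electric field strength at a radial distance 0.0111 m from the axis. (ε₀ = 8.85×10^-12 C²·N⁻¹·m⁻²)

Choose a coaxial cylinder of radius r = 0.0111 m (arbitrary length L) as the Gaussian surface (r < R).
Integrating ρ over the cross-section to radius r: λ_enc = (2πρ₀/R²) ∫₀^r r'^3 dr' = 2πρ₀ r^4/(4·R²) = 1.094×10^-7 C/m.
Gauss's law: E·2πrL = λ_enc L/ε₀.
E = |λ_enc|/(2πε₀r) = (1.094e-7)/(2π·8.85×10^-12·0.0111) = 1.77e5 N/C.

|E| = 1.77e5 V/m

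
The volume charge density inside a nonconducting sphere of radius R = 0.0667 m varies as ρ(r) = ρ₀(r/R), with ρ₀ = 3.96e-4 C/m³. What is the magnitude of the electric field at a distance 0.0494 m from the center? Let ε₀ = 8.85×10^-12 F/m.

By spherical symmetry E is radial; choose a Gaussian sphere of radius r = 0.0494 m (r < R).
Integrate the density: Q_enc = 4π ∫₀^r ρ₀(r'/R)^1 r'² dr' = 4πρ₀ r^4/(4·R) = 1.111×10^-7 C.
Applying ∮E·dA = Q_enc/ε₀ with Φ = E(4πr²):
E = |Q_enc|/(4πε₀r²) = (1.111e-7)/(4π·8.85×10^-12·(0.0494)²) = 4.09×10^5 N/C.

E ≈ 4.09e5 V/m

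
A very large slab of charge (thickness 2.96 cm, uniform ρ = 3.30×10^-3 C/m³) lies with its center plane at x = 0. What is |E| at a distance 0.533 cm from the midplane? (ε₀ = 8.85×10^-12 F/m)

By symmetry E is perpendicular to the slab. A Gaussian pillbox from −0.533 cm to +0.533 cm (face area A) lies entirely within the slab.
Q_enc = ρ·(2x)·A and flux = 2EA, so 2EA = 2ρxA/ε₀ ⇒ E = |ρ|x/ε₀.
E = (3.30×10^-3)(0.00533)/(8.85×10^-12) = 1.99e6 N/C.

E ≈ 1.99×10^6 N/C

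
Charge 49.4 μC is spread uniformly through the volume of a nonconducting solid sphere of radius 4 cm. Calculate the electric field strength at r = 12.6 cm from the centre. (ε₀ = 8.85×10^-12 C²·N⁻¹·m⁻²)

2.80×10^7 N/C

Symmetry ⇒ E = E(r) r̂. Gaussian sphere of radius r = 12.6 cm (r > R, so the entire charge is enclosed).
Q_enc = 49.4 μC = 4.94e-5 C.
Applying ∮E·dA = Q_enc/ε₀ with Φ = E(4πr²):
E = |Q_enc|/(4πε₀r²) = (4.94×10^-5)/(4π·8.85×10^-12·(0.126)²) = 2.80×10^7 N/C.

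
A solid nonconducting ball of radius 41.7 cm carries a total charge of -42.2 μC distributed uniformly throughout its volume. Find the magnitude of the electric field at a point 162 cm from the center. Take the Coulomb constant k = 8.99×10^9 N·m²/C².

Use a concentric Gaussian sphere at r = 162 cm (r > R, so the entire charge is enclosed).
Q_enc = -42.2 μC = -4.22×10^-5 C.
By Gauss's law, ∮E·dA = E·4πr² = Q_enc/ε₀.
E = k|Q_enc|/r² = (8.99×10^9)(4.22×10^-5)/(1.62)² = 1.45×10^5 N/C.

E = 1.45×10^5 N/C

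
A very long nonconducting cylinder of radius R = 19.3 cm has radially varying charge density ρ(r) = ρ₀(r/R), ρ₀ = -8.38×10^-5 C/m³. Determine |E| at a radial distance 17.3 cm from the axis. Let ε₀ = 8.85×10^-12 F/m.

Coaxial Gaussian cylinder, radius r = 17.3 cm, length L (r < R).
λ_enc = ∫₀^r ρ(r')·2πr' dr' = (2πρ₀/R)·r^3/3 = -4.709×10^-6 C/m.
By Gauss's law (flux through the curved wall only), E·2πrL = λ_enc L/ε₀.
E = |λ_enc|/(2πε₀r) = (4.709×10^-6)/(2π·8.85×10^-12·0.173) = 4.89×10^5 N/C.

4.89×10^5 V/m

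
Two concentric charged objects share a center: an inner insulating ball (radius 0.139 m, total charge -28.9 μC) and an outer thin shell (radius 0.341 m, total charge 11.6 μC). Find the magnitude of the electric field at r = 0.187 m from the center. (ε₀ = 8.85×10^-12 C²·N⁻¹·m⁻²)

Take a concentric spherical Gaussian surface of radius r = 0.187 m (between the bodies, 0.139 m < r < 0.341 m).
Only the inner charge is enclosed; the outer shell contributes nothing inside itself. Q_enc = -28.9 μC = -2.89×10^-5 C.
Since E is radial and uniform over the Gaussian sphere, Φ = E·4πr² = Q_enc/ε₀.
E = |Q_enc|/(4πε₀r²) = (2.89×10^-5)/(4π·8.85×10^-12·(0.187)²) = 7.43×10^6 N/C.

E = 7.43×10^6 N/C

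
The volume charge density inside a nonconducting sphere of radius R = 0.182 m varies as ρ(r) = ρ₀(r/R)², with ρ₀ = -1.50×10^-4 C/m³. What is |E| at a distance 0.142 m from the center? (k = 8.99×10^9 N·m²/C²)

E ≈ 2.93e5 V/m

By spherical symmetry E is radial; choose a Gaussian sphere of radius r = 0.142 m (r < R).
Q_enc = ∫₀^r ρ(r')·4πr'² dr' = (4πρ₀/R²) ∫₀^r r'^4 dr' = 4πρ₀ r^5/(5·R²) = -6.571×10^-7 C.
By Gauss's law, ∮E·dA = E·4πr² = Q_enc/ε₀.
E = k|Q_enc|/r² = (8.99×10^9)(6.571e-7)/(0.142)² = 2.93×10^5 N/C.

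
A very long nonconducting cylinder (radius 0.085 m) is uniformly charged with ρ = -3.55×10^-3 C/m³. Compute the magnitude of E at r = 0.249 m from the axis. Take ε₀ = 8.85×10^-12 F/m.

5.82×10^6 N/C

By cylindrical symmetry E is radial; use a coaxial Gaussian cylinder of radius 0.249 m and length L (r > 0.085 m, full cross-section enclosed).
λ_enc = ρ·πR² = (-3.55×10^-3)π(0.085)² = -8.058e-5 C/m.
Applying ∮E·dA = Q_enc/ε₀ with the end caps contributing no flux:
E = |λ_enc|/(2πε₀r) = (8.058×10^-5)/(2π·8.85×10^-12·0.249) = 5.82×10^6 N/C.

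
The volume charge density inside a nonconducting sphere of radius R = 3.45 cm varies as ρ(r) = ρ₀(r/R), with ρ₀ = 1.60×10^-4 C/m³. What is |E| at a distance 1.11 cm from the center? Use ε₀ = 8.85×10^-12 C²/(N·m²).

1.61×10^4 N/C

Take a concentric spherical Gaussian surface of radius r = 1.11 cm (r < R).
Q_enc = ∫₀^r ρ(r')·4πr'² dr' = (4πρ₀/R) ∫₀^r r'^3 dr' = 4πρ₀ r^4/(4·R) = 2.212×10^-10 C.
Gauss's law: E·4πr² = Q_enc/ε₀.
E = |Q_enc|/(4πε₀r²) = (2.212×10^-10)/(4π·8.85×10^-12·(0.0111)²) = 1.61×10^4 N/C.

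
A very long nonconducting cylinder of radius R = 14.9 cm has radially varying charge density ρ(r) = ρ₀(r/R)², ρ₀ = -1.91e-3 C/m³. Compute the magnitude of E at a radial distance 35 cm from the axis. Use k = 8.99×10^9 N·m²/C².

Choose a coaxial cylinder of radius r = 35 cm (arbitrary length L) as the Gaussian surface (r > R, full charge per length enclosed).
λ_enc = 2π ∫₀^R ρ₀(r'/R)^2 r' dr' = 2πρ₀R²/4 = -6.661×10^-5 C/m.
Applying ∮E·dA = Q_enc/ε₀ with the end caps contributing no flux:
E = 2k|λ_enc|/r = 2(8.99×10^9)(6.661×10^-5)/(0.35) = 3.42×10^6 N/C.

|E| = 3.42e6 N/C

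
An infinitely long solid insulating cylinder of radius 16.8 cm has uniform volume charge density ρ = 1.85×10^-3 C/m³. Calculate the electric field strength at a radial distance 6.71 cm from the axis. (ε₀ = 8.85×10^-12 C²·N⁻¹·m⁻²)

7.01e6 V/m

Coaxial Gaussian cylinder, radius r = 6.71 cm, length L (r < R).
Charge inside radius r per length L is ρ·πr²·L, so λ_enc = ρπr² = 2.617×10^-5 C/m.
Since E is radial and uniform over the curved surface, Φ = E·2πrL = Q_enc/ε₀ = λ_enc L/ε₀.
E = |λ_enc|/(2πε₀r) = (2.617×10^-5)/(2π·8.85×10^-12·0.0671) = 7.01e6 N/C.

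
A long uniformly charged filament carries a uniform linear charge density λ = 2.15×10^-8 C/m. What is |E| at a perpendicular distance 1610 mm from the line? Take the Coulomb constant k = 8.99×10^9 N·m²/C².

Choose a coaxial cylinder of radius r = 1610 mm (arbitrary length L) as the Gaussian surface.
Q_enc = λL, so λ_enc = 2.15×10^-8 C/m.
By Gauss's law (flux through the curved wall only), E·2πrL = λ_enc L/ε₀.
E = 2k|λ_enc|/r = 2(8.99×10^9)(2.15×10^-8)/(1.61) = 240 N/C.

|E| = 240 N/C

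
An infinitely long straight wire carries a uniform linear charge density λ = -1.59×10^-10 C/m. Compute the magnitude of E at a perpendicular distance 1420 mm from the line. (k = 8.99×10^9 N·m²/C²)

E ≈ 2.01 V/m

Choose a coaxial cylinder of radius r = 1420 mm (arbitrary length L) as the Gaussian surface.
Q_enc = λL, so λ_enc = -1.59×10^-10 C/m.
Applying ∮E·dA = Q_enc/ε₀ with the end caps contributing no flux:
E = 2k|λ_enc|/r = 2(8.99×10^9)(1.59×10^-10)/(1.42) = 2.01 N/C.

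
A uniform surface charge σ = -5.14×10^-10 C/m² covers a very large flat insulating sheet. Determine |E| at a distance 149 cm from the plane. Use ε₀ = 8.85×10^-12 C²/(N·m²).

The symmetry is planar: E is normal to the sheet and the same magnitude on both sides. Take a pillbox straddling the sheet with end-cap area A.
Only the two end caps contribute flux: Φ = 2EA. With Q_enc = σA, Gauss's law gives E = |σ|/(2ε₀).
E = |σ|/(2ε₀) = (5.14×10^-10)/(2·8.85×10^-12) = 29 N/C.

|E| = 29 N/C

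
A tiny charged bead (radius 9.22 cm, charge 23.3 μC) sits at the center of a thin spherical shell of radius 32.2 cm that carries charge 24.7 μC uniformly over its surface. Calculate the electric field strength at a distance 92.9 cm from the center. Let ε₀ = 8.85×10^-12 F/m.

5.00×10^5 V/m

Take a concentric spherical Gaussian surface of radius r = 92.9 cm (r > 32.2 cm, enclosing both).
Q_enc = (23.3 μC) + (24.7 μC) = 4.80×10^-5 C.
Applying ∮E·dA = Q_enc/ε₀ with Φ = E(4πr²):
E = |Q_enc|/(4πε₀r²) = (4.80e-5)/(4π·8.85×10^-12·(0.929)²) = 5.00e5 N/C.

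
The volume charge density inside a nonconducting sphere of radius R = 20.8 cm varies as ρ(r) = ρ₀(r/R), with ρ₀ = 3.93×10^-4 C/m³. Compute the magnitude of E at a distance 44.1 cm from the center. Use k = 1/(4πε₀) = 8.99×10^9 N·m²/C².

|E| ≈ 5.14×10^5 N/C

Use a concentric Gaussian sphere at r = 44.1 cm (r > R, all charge enclosed).
Q_enc = 4π ∫₀^R ρ₀(r'/R)^1 r'² dr' = 4πρ₀R³/4 = 1.111×10^-5 C.
By Gauss's law, ∮E·dA = E·4πr² = Q_enc/ε₀.
E = k|Q_enc|/r² = (8.99×10^9)(1.111e-5)/(0.441)² = 5.14×10^5 N/C.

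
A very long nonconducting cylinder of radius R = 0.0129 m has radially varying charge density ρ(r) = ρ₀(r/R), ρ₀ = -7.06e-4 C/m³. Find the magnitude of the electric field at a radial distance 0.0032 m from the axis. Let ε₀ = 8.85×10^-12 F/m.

2.11e4 V/m

By cylindrical symmetry E is radial; use a coaxial Gaussian cylinder of radius 0.0032 m and length L (r < R).
Integrating ρ over the cross-section to radius r: λ_enc = (2πρ₀/R) ∫₀^r r'^2 dr' = 2πρ₀ r^3/(3·R) = -3.756×10^-9 C/m.
Gauss's law: E·2πrL = λ_enc L/ε₀.
E = |λ_enc|/(2πε₀r) = (3.756×10^-9)/(2π·8.85×10^-12·0.0032) = 2.11×10^4 N/C.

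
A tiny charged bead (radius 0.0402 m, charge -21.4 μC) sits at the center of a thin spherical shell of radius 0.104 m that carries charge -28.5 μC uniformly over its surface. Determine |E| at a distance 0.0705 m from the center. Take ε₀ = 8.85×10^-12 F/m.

By spherical symmetry E is radial; choose a Gaussian sphere of radius r = 0.0705 m (between the bodies, 0.0402 m < r < 0.104 m).
Only the inner charge is enclosed; the outer shell contributes nothing inside itself. Q_enc = -21.4 μC = -2.14e-5 C.
Gauss's law: E·4πr² = Q_enc/ε₀.
E = |Q_enc|/(4πε₀r²) = (2.14×10^-5)/(4π·8.85×10^-12·(0.0705)²) = 3.87×10^7 N/C.

E = 3.87×10^7 N/C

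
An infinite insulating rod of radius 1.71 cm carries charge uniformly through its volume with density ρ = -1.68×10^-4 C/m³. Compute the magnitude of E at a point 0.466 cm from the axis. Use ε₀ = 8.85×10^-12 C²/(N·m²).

E ≈ 4.42×10^4 N/C

By cylindrical symmetry E is radial; use a coaxial Gaussian cylinder of radius 0.466 cm and length L (r < R).
Charge inside radius r per length L is ρ·πr²·L, so λ_enc = ρπr² = -1.146×10^-8 C/m.
Since E is radial and uniform over the curved surface, Φ = E·2πrL = Q_enc/ε₀ = λ_enc L/ε₀.
E = |λ_enc|/(2πε₀r) = (1.146e-8)/(2π·8.85×10^-12·0.00466) = 4.42×10^4 N/C.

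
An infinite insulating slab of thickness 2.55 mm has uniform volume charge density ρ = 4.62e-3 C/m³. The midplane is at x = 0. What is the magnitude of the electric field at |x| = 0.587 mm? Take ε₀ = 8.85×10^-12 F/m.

E ≈ 3.06×10^5 N/C

By symmetry E is perpendicular to the slab. A Gaussian pillbox from −0.587 mm to +0.587 mm (face area A) lies entirely within the slab.
Q_enc = ρ·(2x)·A and flux = 2EA, so 2EA = 2ρxA/ε₀ ⇒ E = |ρ|x/ε₀.
E = (4.62×10^-3)(0.000587)/(8.85×10^-12) = 3.06×10^5 N/C.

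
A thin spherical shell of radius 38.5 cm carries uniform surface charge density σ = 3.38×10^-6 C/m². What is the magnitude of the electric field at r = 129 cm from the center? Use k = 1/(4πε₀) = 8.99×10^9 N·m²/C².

|E| = 3.40e4 V/m

By spherical symmetry E is radial; choose a Gaussian sphere of radius r = 129 cm (r > 38.5 cm).
The entire shell is enclosed: Q_enc = σ·4πR² = (3.38e-6)·4π·(0.385)² = 6.296×10^-6 C.
Gauss's law: E·4πr² = Q_enc/ε₀.
E = k|Q_enc|/r² = (8.99×10^9)(6.296×10^-6)/(1.29)² = 3.40×10^4 N/C.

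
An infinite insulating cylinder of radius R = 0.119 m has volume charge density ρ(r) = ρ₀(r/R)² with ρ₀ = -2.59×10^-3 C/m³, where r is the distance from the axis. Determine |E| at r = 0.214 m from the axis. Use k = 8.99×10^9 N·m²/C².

Coaxial Gaussian cylinder, radius r = 0.214 m, length L (r > R, full charge per length enclosed).
λ_enc = 2π ∫₀^R ρ₀(r'/R)^2 r' dr' = 2πρ₀R²/4 = -5.761e-5 C/m.
Since E is radial and uniform over the curved surface, Φ = E·2πrL = Q_enc/ε₀ = λ_enc L/ε₀.
E = 2k|λ_enc|/r = 2(8.99×10^9)(5.761×10^-5)/(0.214) = 4.84e6 N/C.

|E| ≈ 4.84×10^6 N/C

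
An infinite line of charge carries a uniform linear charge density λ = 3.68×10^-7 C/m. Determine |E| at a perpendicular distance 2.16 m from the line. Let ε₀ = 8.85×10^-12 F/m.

E = 3.06×10^3 N/C

Coaxial Gaussian cylinder, radius r = 2.16 m, length L.
Q_enc = λL, so λ_enc = 3.68e-7 C/m.
Applying ∮E·dA = Q_enc/ε₀ with the end caps contributing no flux:
E = |λ_enc|/(2πε₀r) = (3.68e-7)/(2π·8.85×10^-12·2.16) = 3.06e3 N/C.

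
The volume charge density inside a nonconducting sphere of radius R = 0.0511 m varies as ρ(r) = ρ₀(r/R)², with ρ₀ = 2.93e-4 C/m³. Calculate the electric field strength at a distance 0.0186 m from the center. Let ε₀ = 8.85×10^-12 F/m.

|E| = 1.63×10^4 N/C

By spherical symmetry E is radial; choose a Gaussian sphere of radius r = 0.0186 m (r < R).
Integrate the density: Q_enc = 4π ∫₀^r ρ₀(r'/R)^2 r'² dr' = 4πρ₀ r^5/(5·R²) = 6.278×10^-10 C.
By Gauss's law, ∮E·dA = E·4πr² = Q_enc/ε₀.
E = |Q_enc|/(4πε₀r²) = (6.278×10^-10)/(4π·8.85×10^-12·(0.0186)²) = 1.63×10^4 N/C.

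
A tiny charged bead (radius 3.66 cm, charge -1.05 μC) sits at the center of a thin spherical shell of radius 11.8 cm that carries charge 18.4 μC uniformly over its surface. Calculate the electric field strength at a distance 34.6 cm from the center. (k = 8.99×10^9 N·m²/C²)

By spherical symmetry E is radial; choose a Gaussian sphere of radius r = 34.6 cm (r > 11.8 cm, enclosing both).
Q_enc = (-1.05 μC) + (18.4 μC) = 1.735e-5 C.
Applying ∮E·dA = Q_enc/ε₀ with Φ = E(4πr²):
E = k|Q_enc|/r² = (8.99×10^9)(1.735×10^-5)/(0.346)² = 1.30e6 N/C.

E ≈ 1.30×10^6 N/C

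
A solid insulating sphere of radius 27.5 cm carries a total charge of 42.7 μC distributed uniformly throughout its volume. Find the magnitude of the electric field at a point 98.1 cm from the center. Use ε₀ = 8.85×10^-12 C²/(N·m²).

Symmetry ⇒ E = E(r) r̂. Gaussian sphere of radius r = 98.1 cm (r > R, so the entire charge is enclosed).
Q_enc = 42.7 μC = 4.27×10^-5 C.
Gauss's law: E·4πr² = Q_enc/ε₀.
E = |Q_enc|/(4πε₀r²) = (4.27e-5)/(4π·8.85×10^-12·(0.981)²) = 3.99×10^5 N/C.

E = 3.99e5 N/C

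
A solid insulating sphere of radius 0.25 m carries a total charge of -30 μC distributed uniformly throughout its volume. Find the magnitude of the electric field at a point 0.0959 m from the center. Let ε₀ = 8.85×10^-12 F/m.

Take a concentric spherical Gaussian surface of radius r = 0.0959 m (r < R).
Only the charge within r is enclosed: Q_enc = Q·(r/R)³ = (-30 μC)·(0.0959 m/0.25 m)³ = -1.693e-6 C.
Applying ∮E·dA = Q_enc/ε₀ with Φ = E(4πr²):
E = |Q_enc|/(4πε₀r²) = (1.693e-6)/(4π·8.85×10^-12·(0.0959)²) = 1.66e6 N/C.

1.66×10^6 N/C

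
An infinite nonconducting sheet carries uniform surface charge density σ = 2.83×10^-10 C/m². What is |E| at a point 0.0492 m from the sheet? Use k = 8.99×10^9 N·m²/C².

16 V/m

Choose a cylindrical pillbox piercing the sheet, end faces (area A) parallel to it.
Only the two end caps contribute flux: Φ = 2EA. With Q_enc = σA, Gauss's law gives E = |σ|/(2ε₀).
E = 2πk|σ| = 2π(8.99×10^9)(2.83e-10) = 16 N/C.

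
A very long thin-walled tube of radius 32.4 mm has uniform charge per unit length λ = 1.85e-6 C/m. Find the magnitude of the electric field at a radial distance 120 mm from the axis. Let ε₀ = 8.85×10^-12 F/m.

|E| = 2.77×10^5 N/C

Take a coaxial cylindrical Gaussian surface of radius r = 120 mm and length L (r > 32.4 mm).
The full line charge is enclosed: λ_enc = 1.85×10^-6 C/m.
Gauss's law: E·2πrL = λ_enc L/ε₀.
E = |λ_enc|/(2πε₀r) = (1.85×10^-6)/(2π·8.85×10^-12·0.12) = 2.77×10^5 N/C.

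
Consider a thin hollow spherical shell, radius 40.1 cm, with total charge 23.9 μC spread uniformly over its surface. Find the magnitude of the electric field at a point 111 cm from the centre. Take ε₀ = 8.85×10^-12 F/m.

Take a concentric spherical Gaussian surface of radius r = 111 cm (r > 40.1 cm).
The entire shell is enclosed: Q_enc = 2.39×10^-5 C.
Applying ∮E·dA = Q_enc/ε₀ with Φ = E(4πr²):
E = |Q_enc|/(4πε₀r²) = (2.39e-5)/(4π·8.85×10^-12·(1.11)²) = 1.74×10^5 N/C.

|E| = 1.74e5 N/C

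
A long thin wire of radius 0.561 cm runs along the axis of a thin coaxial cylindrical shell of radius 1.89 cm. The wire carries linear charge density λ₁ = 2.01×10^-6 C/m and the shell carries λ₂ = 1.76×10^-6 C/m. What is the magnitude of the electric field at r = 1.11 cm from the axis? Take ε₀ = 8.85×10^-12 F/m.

Coaxial Gaussian cylinder, radius r = 1.11 cm, length L (between the conductors, 0.561 cm < r < 1.89 cm).
The shell at 1.89 cm lies outside the Gaussian surface, so λ_enc = λ₁ = 2.01×10^-6 C/m.
Gauss's law: E·2πrL = λ_enc L/ε₀.
E = |λ_enc|/(2πε₀r) = (2.01e-6)/(2π·8.85×10^-12·0.0111) = 3.26e6 N/C.

E ≈ 3.26×10^6 V/m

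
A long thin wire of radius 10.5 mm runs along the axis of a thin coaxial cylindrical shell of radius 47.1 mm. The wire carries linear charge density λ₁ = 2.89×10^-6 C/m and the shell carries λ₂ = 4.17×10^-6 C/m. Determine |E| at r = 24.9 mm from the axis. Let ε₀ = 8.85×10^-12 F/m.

Take a coaxial cylindrical Gaussian surface of radius r = 24.9 mm and length L (between the conductors, 10.5 mm < r < 47.1 mm).
The shell at 47.1 mm lies outside the Gaussian surface, so λ_enc = λ₁ = 2.89×10^-6 C/m.
Applying ∮E·dA = Q_enc/ε₀ with the end caps contributing no flux:
E = |λ_enc|/(2πε₀r) = (2.89×10^-6)/(2π·8.85×10^-12·0.0249) = 2.09e6 N/C.

|E| ≈ 2.09e6 N/C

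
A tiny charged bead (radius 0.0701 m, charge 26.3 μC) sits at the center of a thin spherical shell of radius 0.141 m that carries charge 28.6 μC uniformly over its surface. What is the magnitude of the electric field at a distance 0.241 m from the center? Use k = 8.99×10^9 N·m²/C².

By spherical symmetry E is radial; choose a Gaussian sphere of radius r = 0.241 m (r > 0.141 m, enclosing both).
Q_enc = (26.3 μC) + (28.6 μC) = 5.49×10^-5 C.
Gauss's law: E·4πr² = Q_enc/ε₀.
E = k|Q_enc|/r² = (8.99×10^9)(5.49×10^-5)/(0.241)² = 8.50×10^6 N/C.

|E| ≈ 8.50×10^6 N/C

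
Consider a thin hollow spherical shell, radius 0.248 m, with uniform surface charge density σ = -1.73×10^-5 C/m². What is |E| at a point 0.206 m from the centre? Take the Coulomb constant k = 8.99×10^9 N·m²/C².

Use a concentric Gaussian sphere at r = 0.206 m (inside the shell, r < 0.248 m).
No charge lies within this surface, so Q_enc = 0 and Gauss's law gives E·4πr² = 0 ⇒ E = 0.

|E| = 0 V/m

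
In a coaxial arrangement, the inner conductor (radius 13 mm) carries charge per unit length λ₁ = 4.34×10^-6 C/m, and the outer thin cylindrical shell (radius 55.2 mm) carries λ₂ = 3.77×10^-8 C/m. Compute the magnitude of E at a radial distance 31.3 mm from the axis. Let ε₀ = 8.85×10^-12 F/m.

Take a coaxial cylindrical Gaussian surface of radius r = 31.3 mm and length L (between the conductors, 13 mm < r < 55.2 mm).
Only the inner wire is enclosed; the outer shell contributes nothing inside itself. λ_enc = λ₁ = 4.34×10^-6 C/m.
Since E is radial and uniform over the curved surface, Φ = E·2πrL = Q_enc/ε₀ = λ_enc L/ε₀.
E = |λ_enc|/(2πε₀r) = (4.34e-6)/(2π·8.85×10^-12·0.0313) = 2.49e6 N/C.

2.49×10^6 N/C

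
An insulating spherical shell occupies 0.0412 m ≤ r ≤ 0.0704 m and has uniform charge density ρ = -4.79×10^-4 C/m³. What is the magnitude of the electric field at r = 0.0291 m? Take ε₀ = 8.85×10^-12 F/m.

|E| = 0 N/C

Use a concentric Gaussian sphere at r = 0.0291 m (r < 0.0412 m, inside the empty cavity).
No charge is enclosed, so by Gauss's law E·4πr² = 0 ⇒ E = 0.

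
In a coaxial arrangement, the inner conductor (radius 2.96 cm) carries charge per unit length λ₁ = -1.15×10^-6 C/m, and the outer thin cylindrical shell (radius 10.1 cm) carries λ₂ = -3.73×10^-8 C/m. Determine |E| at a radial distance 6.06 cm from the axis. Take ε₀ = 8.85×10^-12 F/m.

|E| ≈ 3.41×10^5 V/m

By cylindrical symmetry E is radial; use a coaxial Gaussian cylinder of radius 6.06 cm and length L (between the conductors, 2.96 cm < r < 10.1 cm).
Only the inner wire is enclosed; the outer shell contributes nothing inside itself. λ_enc = λ₁ = -1.15e-6 C/m.
Gauss's law: E·2πrL = λ_enc L/ε₀.
E = |λ_enc|/(2πε₀r) = (1.15×10^-6)/(2π·8.85×10^-12·0.0606) = 3.41e5 N/C.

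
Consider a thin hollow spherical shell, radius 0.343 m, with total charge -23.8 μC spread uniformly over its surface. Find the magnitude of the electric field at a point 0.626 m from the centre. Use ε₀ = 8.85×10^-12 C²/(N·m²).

|E| ≈ 5.46×10^5 N/C

By spherical symmetry E is radial; choose a Gaussian sphere of radius r = 0.626 m (r > 0.343 m).
The entire shell is enclosed: Q_enc = -2.38e-5 C.
Applying ∮E·dA = Q_enc/ε₀ with Φ = E(4πr²):
E = |Q_enc|/(4πε₀r²) = (2.38e-5)/(4π·8.85×10^-12·(0.626)²) = 5.46×10^5 N/C.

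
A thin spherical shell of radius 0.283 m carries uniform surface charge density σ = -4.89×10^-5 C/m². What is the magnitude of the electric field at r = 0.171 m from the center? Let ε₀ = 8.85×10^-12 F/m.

E = 0 (no enclosed charge)

By spherical symmetry E is radial; choose a Gaussian sphere of radius r = 0.171 m (inside the shell, r < 0.283 m).
No charge lies within this surface, so Q_enc = 0 and Gauss's law gives E·4πr² = 0 ⇒ E = 0.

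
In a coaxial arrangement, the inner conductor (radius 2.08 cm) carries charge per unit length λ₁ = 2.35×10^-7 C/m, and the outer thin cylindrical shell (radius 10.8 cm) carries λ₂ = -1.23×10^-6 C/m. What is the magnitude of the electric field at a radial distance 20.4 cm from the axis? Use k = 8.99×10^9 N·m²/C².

8.77×10^4 N/C

Take a coaxial cylindrical Gaussian surface of radius r = 20.4 cm and length L (r > 10.8 cm, enclosing both).
λ_enc = λ₁ + λ₂ = (2.35e-7) + (-1.23×10^-6) = -9.95e-7 C/m.
Since E is radial and uniform over the curved surface, Φ = E·2πrL = Q_enc/ε₀ = λ_enc L/ε₀.
E = 2k|λ_enc|/r = 2(8.99×10^9)(9.95×10^-7)/(0.204) = 8.77e4 N/C.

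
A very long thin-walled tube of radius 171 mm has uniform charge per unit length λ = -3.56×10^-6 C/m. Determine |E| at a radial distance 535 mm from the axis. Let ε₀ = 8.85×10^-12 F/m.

1.20×10^5 N/C

Take a coaxial cylindrical Gaussian surface of radius r = 535 mm and length L (r > 171 mm).
The full line charge is enclosed: λ_enc = -3.56×10^-6 C/m.
Applying ∮E·dA = Q_enc/ε₀ with the end caps contributing no flux:
E = |λ_enc|/(2πε₀r) = (3.56e-6)/(2π·8.85×10^-12·0.535) = 1.20×10^5 N/C.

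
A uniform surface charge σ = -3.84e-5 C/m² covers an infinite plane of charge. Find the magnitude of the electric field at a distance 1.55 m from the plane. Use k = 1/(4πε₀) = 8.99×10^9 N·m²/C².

|E| ≈ 2.17×10^6 V/m

The symmetry is planar: E is normal to the sheet and the same magnitude on both sides. Take a pillbox straddling the sheet with end-cap area A.
Only the two end caps contribute flux: Φ = 2EA. With Q_enc = σA, Gauss's law gives E = |σ|/(2ε₀).
E = 2πk|σ| = 2π(8.99×10^9)(3.84×10^-5) = 2.17×10^6 N/C.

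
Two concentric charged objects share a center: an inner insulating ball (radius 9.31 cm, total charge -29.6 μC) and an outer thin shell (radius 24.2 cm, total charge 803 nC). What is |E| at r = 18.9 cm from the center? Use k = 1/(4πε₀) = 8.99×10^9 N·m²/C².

By spherical symmetry E is radial; choose a Gaussian sphere of radius r = 18.9 cm (between the bodies, 9.31 cm < r < 24.2 cm).
Only the inner charge is enclosed; the outer shell contributes nothing inside itself. Q_enc = -29.6 μC = -2.96×10^-5 C.
Applying ∮E·dA = Q_enc/ε₀ with Φ = E(4πr²):
E = k|Q_enc|/r² = (8.99×10^9)(2.96×10^-5)/(0.189)² = 7.45×10^6 N/C.

|E| = 7.45×10^6 V/m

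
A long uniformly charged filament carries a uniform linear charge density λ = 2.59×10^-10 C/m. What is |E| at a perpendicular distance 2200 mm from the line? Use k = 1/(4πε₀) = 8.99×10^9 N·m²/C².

By cylindrical symmetry E is radial; use a coaxial Gaussian cylinder of radius 2200 mm and length L.
Q_enc = λL, so λ_enc = 2.59×10^-10 C/m.
Since E is radial and uniform over the curved surface, Φ = E·2πrL = Q_enc/ε₀ = λ_enc L/ε₀.
E = 2k|λ_enc|/r = 2(8.99×10^9)(2.59×10^-10)/(2.2) = 2.12 N/C.

E ≈ 2.12 N/C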